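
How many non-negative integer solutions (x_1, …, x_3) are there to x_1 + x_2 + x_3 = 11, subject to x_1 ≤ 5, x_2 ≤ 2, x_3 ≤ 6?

6

Ignoring the caps, the number of non-negative solutions to x_1+…+x_3 = 11 is C(13,2) = 78.
Subtract solutions that violate a single cap (substitute x_i' = x_i − (cap_i+1)): x_1 ≥ 6 gives C(7,2) = 21; x_2 ≥ 3 gives C(10,2) = 45; x_3 ≥ 7 gives C(6,2) = 15. Together 81.
Add back pairs where two caps are both exceeded: 6 + 0 + 3 = 9.
By inclusion–exclusion the count is 78 − 81 + 9 = 6.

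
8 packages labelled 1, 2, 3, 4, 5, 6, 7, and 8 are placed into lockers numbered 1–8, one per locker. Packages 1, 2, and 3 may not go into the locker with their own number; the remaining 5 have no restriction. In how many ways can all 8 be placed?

27240

Let Aᵢ (for i ∈ {1, 2, 3}) be the placements that put package i in its forbidden locker. Any j of these fix j positions, leaving (8−j)! ways to fill the rest, and there are C(3,j) ways to pick which j.
By inclusion–exclusion, the number of valid placements is Σ_{j=0}^{3} (−1)^j C(3,j)·(8−j)!.
Computing: 40320 − 15120 + 2160 − 120 = 27240.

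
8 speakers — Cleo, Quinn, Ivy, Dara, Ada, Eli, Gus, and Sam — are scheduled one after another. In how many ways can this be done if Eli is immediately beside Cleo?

Glue Eli and Cleo into one block (2 internal orders), leaving 7 units to arrange in a row.
So the count is 2·(7)! = 10080.

10080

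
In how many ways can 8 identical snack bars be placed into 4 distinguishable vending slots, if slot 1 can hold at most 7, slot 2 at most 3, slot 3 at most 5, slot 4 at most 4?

99

Ignoring the caps, the number of non-negative solutions to x_1+…+x_4 = 8 is C(11,3) = 165.
Subtract solutions that violate a single cap (substitute x_i' = x_i − (cap_i+1)): x_1 ≥ 8 gives C(3,3) = 1; x_2 ≥ 4 gives C(7,3) = 35; x_3 ≥ 6 gives C(5,3) = 10; x_4 ≥ 5 gives C(6,3) = 20. Together 66.
No two caps can be exceeded simultaneously, so the pair terms are all 0.
By inclusion–exclusion the count is 165 − 66 + 0 = 99.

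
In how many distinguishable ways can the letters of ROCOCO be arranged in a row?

Letter multiplicities in ROCOCO: C×2, O×3, R×1.
So there are 6! / (3!·2!) = 60 distinguishable arrangements.

60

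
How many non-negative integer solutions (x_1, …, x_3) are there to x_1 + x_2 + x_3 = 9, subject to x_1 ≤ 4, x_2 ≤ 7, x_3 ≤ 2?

12

Ignoring the caps, the number of non-negative solutions to x_1+…+x_3 = 9 is C(11,2) = 55.
Subtract solutions that violate a single cap (substitute x_i' = x_i − (cap_i+1)): x_1 ≥ 5 gives C(6,2) = 15; x_2 ≥ 8 gives C(3,2) = 3; x_3 ≥ 3 gives C(8,2) = 28. Together 46.
Add back pairs where two caps are both exceeded: 0 + 3 + 0 = 3.
By inclusion–exclusion the count is 55 − 46 + 3 = 12.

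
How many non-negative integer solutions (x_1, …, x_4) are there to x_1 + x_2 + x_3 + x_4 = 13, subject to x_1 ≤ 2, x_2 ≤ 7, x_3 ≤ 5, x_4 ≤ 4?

Ignoring the caps, the number of non-negative solutions to x_1+…+x_4 = 13 is C(16,3) = 560.
Subtract solutions that violate a single cap (substitute x_i' = x_i − (cap_i+1)): x_1 ≥ 3 gives C(13,3) = 286; x_2 ≥ 8 gives C(8,3) = 56; x_3 ≥ 6 gives C(10,3) = 120; x_4 ≥ 5 gives C(11,3) = 165. Together 627.
Add back pairs where two caps are both exceeded: 10 + 35 + 56 + 0 + 1 + 10 = 112.
By inclusion–exclusion the count is 560 − 627 + 112 = 45.

45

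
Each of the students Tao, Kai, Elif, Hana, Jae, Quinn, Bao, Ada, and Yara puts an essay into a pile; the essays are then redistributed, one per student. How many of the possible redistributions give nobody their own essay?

133496

Let Aᵢ be the assignments in which student i gets their own essay. We want the size of the complement of A₁∪…∪A_9.
By inclusion–exclusion this is Σ_{j=0}^{9} (−1)^j C(9,j)·(9−j)!.
Computing: 362880 − 362880 + 181440 − 60480 + 15120 − 3024 + 504 − 72 + 9 − 1 = 133496.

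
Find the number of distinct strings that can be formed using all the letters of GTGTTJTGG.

630

GTGTTJTGG has 9 letters with G appearing 4 times and T appearing 4 times.
The number of distinct arrangements is 9!/(4!·4!) = 362880/576 = 630.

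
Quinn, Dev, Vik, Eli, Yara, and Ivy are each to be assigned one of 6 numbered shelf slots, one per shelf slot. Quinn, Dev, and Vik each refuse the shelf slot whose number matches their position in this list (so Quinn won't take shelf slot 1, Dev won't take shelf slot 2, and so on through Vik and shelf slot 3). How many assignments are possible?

Let Aᵢ (for i ∈ {1, 2, 3}) be the placements that put person i in their forbidden shelf slot. Any j of these fix j positions, leaving (6−j)! ways to fill the rest, and there are C(3,j) ways to pick which j.
By inclusion–exclusion, the number of valid placements is Σ_{j=0}^{3} (−1)^j C(3,j)·(6−j)!.
Computing: 720 − 360 + 72 − 6 = 426.

426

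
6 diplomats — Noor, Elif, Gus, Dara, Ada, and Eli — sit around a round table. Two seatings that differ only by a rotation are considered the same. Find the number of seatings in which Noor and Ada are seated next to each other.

48

Glue Noor and Ada into a block (2 internal orders). Seating 5 units around a circle gives (4)! arrangements.
So 2 × (4)! = 2 × 24 = 48.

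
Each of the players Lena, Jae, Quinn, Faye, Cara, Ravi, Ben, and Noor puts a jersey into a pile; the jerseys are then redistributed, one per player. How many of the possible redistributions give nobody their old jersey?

This is the derangement count D_8: permutations of 8 items with no fixed point.
By inclusion–exclusion this is Σ_{j=0}^{8} (−1)^j C(8,j)·(8−j)!.
Computing: 40320 − 40320 + 20160 − 6720 + 1680 − 336 + 56 − 8 + 1 = 14833.

14833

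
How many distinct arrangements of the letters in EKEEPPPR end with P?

420

With the last slot taken by P, it remains to arrange the other 7 letters (EKEEPPR).
Those 7 letters have E appearing 3 times and P appearing twice, giving (7)!/(3!·2!) = 420.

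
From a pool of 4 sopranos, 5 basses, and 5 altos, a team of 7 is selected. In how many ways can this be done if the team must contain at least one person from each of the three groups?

Unrestricted: C(14,7) = 3432 ways to pick any 7 of the 14.
Subtract selections that omit an entire group: no sopranos → C(10,7) = 120; no basses → C(9,7) = 36; no altos → C(9,7) = 36.
Add back selections omitting two groups (i.e. drawn from a single group): C(4,7) + C(5,7) + C(5,7) = 0.
By inclusion–exclusion: 3432 − 192 + 0 = 3240.

3240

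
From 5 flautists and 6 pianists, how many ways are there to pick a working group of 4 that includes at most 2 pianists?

215

Split by how many pianists are chosen (0 through 2).
Sum: C(6,0)·C(5,4) + C(6,1)·C(5,3) + C(6,2)·C(5,2) = 5 + 60 + 150 = 215.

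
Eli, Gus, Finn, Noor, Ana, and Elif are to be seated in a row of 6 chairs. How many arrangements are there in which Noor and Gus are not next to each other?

Of the 6! = 720 arrangements, those with Noor and Gus adjacent number 2 × 5! = 240 (treat the pair as a block with 2 internal orders).
So 720 − 240 = 480 arrangements keep them apart.

480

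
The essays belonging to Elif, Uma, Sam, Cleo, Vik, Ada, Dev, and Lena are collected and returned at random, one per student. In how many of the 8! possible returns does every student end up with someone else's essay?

14833

This is the derangement count D_8: permutations of 8 items with no fixed point.
By inclusion–exclusion this is Σ_{j=0}^{8} (−1)^j C(8,j)·(8−j)!.
Computing: 40320 − 40320 + 20160 − 6720 + 1680 − 336 + 56 − 8 + 1 = 14833.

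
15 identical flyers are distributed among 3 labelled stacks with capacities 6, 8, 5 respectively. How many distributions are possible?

By stars and bars, unrestricted non-negative solutions to x_1+…+x_3 = 15 number C(15+2,2) = 136.
Subtract solutions that violate a single cap (substitute x_i' = x_i − (cap_i+1)): x_1 ≥ 7 gives C(10,2) = 45; x_2 ≥ 9 gives C(8,2) = 28; x_3 ≥ 6 gives C(11,2) = 55. Together 128.
Add back pairs where two caps are both exceeded: 0 + 6 + 1 = 7.
By inclusion–exclusion the count is 136 − 128 + 7 = 15.

15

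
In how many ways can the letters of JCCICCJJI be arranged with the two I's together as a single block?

Treat the 2 copies of I as a single block. The multiset to arrange is then {II, C, C, C, C, J, J, J}, 8 items in all.
That gives (8)!/(4!·3!) = 280 arrangements.

280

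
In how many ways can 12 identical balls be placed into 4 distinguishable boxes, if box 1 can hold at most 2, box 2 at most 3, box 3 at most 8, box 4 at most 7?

Ignoring the caps, the number of non-negative solutions to x_1+…+x_4 = 12 is C(15,3) = 455.
Subtract solutions that violate a single cap (substitute x_i' = x_i − (cap_i+1)): x_1 ≥ 3 gives C(12,3) = 220; x_2 ≥ 4 gives C(11,3) = 165; x_3 ≥ 9 gives C(6,3) = 20; x_4 ≥ 8 gives C(7,3) = 35. Together 440.
Add back pairs where two caps are both exceeded: 56 + 1 + 4 + 0 + 1 + 0 = 62.
By inclusion–exclusion the count is 455 − 440 + 62 = 77.

77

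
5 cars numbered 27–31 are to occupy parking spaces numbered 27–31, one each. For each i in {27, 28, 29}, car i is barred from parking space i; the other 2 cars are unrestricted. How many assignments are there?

Let Aᵢ (for i ∈ {27, 28, 29}) be the placements that put car i in its forbidden parking space. Any j of these fix j positions, leaving (5−j)! ways to fill the rest, and there are C(3,j) ways to pick which j.
By inclusion–exclusion, the number of valid placements is Σ_{j=0}^{3} (−1)^j C(3,j)·(5−j)!.
Computing: 120 − 72 + 18 − 2 = 64.

64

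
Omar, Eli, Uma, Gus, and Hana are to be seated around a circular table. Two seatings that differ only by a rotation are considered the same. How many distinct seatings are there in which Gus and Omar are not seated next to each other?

Without the restriction there are (4)! = 24 seatings.
Seatings with Gus beside Omar: treat them as a block with 2 internal orders, giving 2 × (3)! = 12.
Subtracting, 24 − 12 = 12.

12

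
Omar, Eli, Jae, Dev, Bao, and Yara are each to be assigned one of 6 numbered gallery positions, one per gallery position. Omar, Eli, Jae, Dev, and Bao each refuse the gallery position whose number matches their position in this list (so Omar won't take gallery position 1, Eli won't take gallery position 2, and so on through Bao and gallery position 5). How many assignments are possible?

309

Let Aᵢ (for 1 ≤ i ≤ 5) be the placements that put person i in their forbidden gallery position. Any j of these fix j positions, leaving (6−j)! ways to fill the rest, and there are C(5,j) ways to pick which j.
By inclusion–exclusion, the number of valid placements is Σ_{j=0}^{5} (−1)^j C(5,j)·(6−j)!.
Computing: 720 − 600 + 240 − 60 + 10 − 1 = 309.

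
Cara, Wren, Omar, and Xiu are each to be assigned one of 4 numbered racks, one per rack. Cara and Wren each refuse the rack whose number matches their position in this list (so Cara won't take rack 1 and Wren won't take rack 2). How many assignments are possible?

14

Let Aᵢ (for i ∈ {1, 2}) be the placements that put person i in their forbidden rack. Any j of these fix j positions, leaving (4−j)! ways to fill the rest, and there are C(2,j) ways to pick which j.
By inclusion–exclusion, the number of valid placements is Σ_{j=0}^{2} (−1)^j C(2,j)·(4−j)!.
Computing: 24 − 12 + 2 = 14.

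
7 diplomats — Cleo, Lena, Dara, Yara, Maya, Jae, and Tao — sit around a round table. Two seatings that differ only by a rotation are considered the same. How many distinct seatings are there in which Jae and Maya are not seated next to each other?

480

All circular seatings of 7 people number (6)! = 720.
Seatings with Jae beside Maya: treat them as a block with 2 internal orders, giving 2 × (5)! = 240.
Subtracting, 720 − 240 = 480.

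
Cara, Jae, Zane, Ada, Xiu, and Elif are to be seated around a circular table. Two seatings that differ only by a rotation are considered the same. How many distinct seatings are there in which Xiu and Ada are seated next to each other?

48

Glue Xiu and Ada into a block (2 internal orders). Seating 5 units around a circle gives (4)! arrangements.
So 2 × (4)! = 2 × 24 = 48.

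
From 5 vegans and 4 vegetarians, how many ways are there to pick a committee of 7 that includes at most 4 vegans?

30

Split by how many vegans are chosen (0 through 4).
Sum: C(5,0)·C(4,7) + C(5,1)·C(4,6) + C(5,2)·C(4,5) + C(5,3)·C(4,4) + C(5,4)·C(4,3) = 0 + 0 + 0 + 10 + 20 = 30.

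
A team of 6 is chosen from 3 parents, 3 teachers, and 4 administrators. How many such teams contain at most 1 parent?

70

Split by how many parents are chosen (0 through 1).
Sum: C(3,0)·C(7,6) + C(3,1)·C(7,5) = 7 + 63 = 70.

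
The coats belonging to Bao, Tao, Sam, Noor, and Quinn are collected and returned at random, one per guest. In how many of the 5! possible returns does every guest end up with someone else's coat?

44

Let Aᵢ be the assignments in which guest i gets their own coat. We want the size of the complement of A₁∪…∪A_5.
By inclusion–exclusion this is Σ_{j=0}^{5} (−1)^j C(5,j)·(5−j)!.
Computing: 120 − 120 + 60 − 20 + 5 − 1 = 44.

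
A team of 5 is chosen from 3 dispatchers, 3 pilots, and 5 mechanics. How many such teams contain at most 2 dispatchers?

Split by how many dispatchers are chosen (0 through 2).
Sum: C(3,0)·C(8,5) + C(3,1)·C(8,4) + C(3,2)·C(8,3) = 56 + 210 + 168 = 434.

434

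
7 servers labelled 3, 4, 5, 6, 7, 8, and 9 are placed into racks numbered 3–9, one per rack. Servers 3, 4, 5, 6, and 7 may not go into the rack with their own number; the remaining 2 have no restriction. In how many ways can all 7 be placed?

Let Aᵢ (for 3 ≤ i ≤ 7) be the placements that put server i in its forbidden rack. Any j of these fix j positions, leaving (7−j)! ways to fill the rest, and there are C(5,j) ways to pick which j.
By inclusion–exclusion, the number of valid placements is Σ_{j=0}^{5} (−1)^j C(5,j)·(7−j)!.
Computing: 5040 − 3600 + 1200 − 240 + 30 − 2 = 2428.

2428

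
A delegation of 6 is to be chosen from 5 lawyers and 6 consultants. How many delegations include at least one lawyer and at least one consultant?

Unrestricted: C(11,6) = 462 ways to pick any 6 of the 11.
Selections missing a whole group: no lawyers → C(6,6) = 1; no consultants → C(5,6) = 0.
Both groups omitted at once is impossible, so 462 − 1 = 461.

461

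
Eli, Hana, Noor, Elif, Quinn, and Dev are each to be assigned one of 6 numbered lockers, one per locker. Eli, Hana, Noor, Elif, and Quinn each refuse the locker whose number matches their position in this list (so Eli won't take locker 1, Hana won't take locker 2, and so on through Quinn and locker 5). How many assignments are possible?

Let Aᵢ (for 1 ≤ i ≤ 5) be the placements that put person i in their forbidden locker. Any j of these fix j positions, leaving (6−j)! ways to fill the rest, and there are C(5,j) ways to pick which j.
By inclusion–exclusion, the number of valid placements is Σ_{j=0}^{5} (−1)^j C(5,j)·(6−j)!.
Computing: 720 − 600 + 240 − 60 + 10 − 1 = 309.

309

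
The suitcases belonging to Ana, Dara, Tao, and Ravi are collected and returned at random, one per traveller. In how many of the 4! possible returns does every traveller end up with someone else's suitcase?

9

Let Aᵢ be the assignments in which traveller i gets their own suitcase. We want the size of the complement of A₁∪…∪A_4.
By inclusion–exclusion this is Σ_{j=0}^{4} (−1)^j C(4,j)·(4−j)!.
Computing: 24 − 24 + 12 − 4 + 1 = 9.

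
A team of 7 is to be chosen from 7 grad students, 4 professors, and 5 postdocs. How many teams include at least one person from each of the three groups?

With no constraint there are C(16,7) = 11440 possible selections.
Selections missing a whole group: no grad students → C(9,7) = 36; no professors → C(12,7) = 792; no postdocs → C(11,7) = 330.
Add back selections omitting two groups (i.e. drawn from a single group): C(7,7) + C(4,7) + C(5,7) = 1.
By inclusion–exclusion: 11440 − 1158 + 1 = 10283.

10283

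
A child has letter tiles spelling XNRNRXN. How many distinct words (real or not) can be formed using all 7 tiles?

210

Letter multiplicities in XNRNRXN: N×3, R×2, X×2.
So there are 7! / (3!·2!·2!) = 210 distinguishable arrangements.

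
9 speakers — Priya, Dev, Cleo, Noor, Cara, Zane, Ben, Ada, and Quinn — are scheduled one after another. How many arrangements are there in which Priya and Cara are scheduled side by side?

Place the 7 others and the Priya-Cara pair as 8 objects in a line; the pair has 2 internal arrangements.
That gives 2 × 8! = 2 × 40320 = 80640.

80640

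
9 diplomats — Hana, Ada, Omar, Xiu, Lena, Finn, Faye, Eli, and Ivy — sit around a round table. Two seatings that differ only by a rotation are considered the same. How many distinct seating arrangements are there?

Around a circle, 9 distinct people have 9!/9 = (8)! = 40320 rotationally distinct seatings.

40320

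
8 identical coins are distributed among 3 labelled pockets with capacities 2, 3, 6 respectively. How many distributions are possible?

9

By stars and bars, unrestricted non-negative solutions to x_1+…+x_3 = 8 number C(8+2,2) = 45.
Subtract solutions that violate a single cap (substitute x_i' = x_i − (cap_i+1)): x_1 ≥ 3 gives C(7,2) = 21; x_2 ≥ 4 gives C(6,2) = 15; x_3 ≥ 7 gives C(3,2) = 3. Together 39.
Add back pairs where two caps are both exceeded: 3 + 0 + 0 = 3.
By inclusion–exclusion the count is 45 − 39 + 3 = 9.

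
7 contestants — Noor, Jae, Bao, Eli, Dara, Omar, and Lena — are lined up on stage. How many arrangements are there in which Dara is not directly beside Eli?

There are 7! = 5040 arrangements in all. If Dara and Eli are adjacent, merging them into one block gives 2·(6)! = 1440 arrangements.
So 5040 − 1440 = 3600 arrangements keep them apart.

3600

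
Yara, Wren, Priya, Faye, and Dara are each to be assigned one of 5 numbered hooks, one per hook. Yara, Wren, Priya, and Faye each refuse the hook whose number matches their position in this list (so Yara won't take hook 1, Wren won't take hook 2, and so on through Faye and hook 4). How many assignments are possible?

Let Aᵢ (for 1 ≤ i ≤ 4) be the placements that put person i in their forbidden hook. Any j of these fix j positions, leaving (5−j)! ways to fill the rest, and there are C(4,j) ways to pick which j.
By inclusion–exclusion, the number of valid placements is Σ_{j=0}^{4} (−1)^j C(4,j)·(5−j)!.
Computing: 120 − 96 + 36 − 8 + 1 = 53.

53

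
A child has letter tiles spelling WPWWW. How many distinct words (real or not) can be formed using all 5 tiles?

The 5 letters of WPWWW have repeats: W appearing 4 times.
So there are 5! / (4!) = 5 distinguishable arrangements.

5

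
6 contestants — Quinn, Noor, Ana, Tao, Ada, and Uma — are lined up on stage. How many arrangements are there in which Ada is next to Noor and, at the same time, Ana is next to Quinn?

96

Treat {Ada,Noor} as one block (2 orders) and {Ana,Quinn} as another (2 orders).
That leaves 4 units to arrange: 2 × 2 × 4! = 4 × 24 = 96.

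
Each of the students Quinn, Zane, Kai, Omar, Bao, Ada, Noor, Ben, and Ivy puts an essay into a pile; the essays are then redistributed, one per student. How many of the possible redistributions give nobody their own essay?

This is the derangement count D_9: permutations of 9 items with no fixed point.
By inclusion–exclusion this is Σ_{j=0}^{9} (−1)^j C(9,j)·(9−j)!.
Computing: 362880 − 362880 + 181440 − 60480 + 15120 − 3024 + 504 − 72 + 9 − 1 = 133496.

133496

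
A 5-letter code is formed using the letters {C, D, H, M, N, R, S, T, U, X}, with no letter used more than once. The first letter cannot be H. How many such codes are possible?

The first letter has 10−1 = 9 choices (anything except H).
The remaining 4 letters are filled from the other 9 symbols without repetition: 9 × 8 × 7 × 6 = 3024.
Total: 9 × 3024 = 27216.

27216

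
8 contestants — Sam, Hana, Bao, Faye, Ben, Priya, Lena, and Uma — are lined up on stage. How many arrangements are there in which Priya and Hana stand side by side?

10080

Treat {Priya, Hana} as a single unit. There are 7 units to order, and the pair itself can be ordered 2 ways.
So the count is 2·(7)! = 10080.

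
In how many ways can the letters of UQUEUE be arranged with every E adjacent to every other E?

Treat the 2 copies of E as a single block. The multiset to arrange is then {EE, Q, U, U, U}, 5 items in all.
That gives (5)!/(3!) = 20 arrangements.

20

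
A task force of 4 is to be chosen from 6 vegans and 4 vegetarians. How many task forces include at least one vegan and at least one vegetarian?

Unrestricted: C(10,4) = 210 ways to pick any 4 of the 10.
Subtract selections that omit an entire group: no vegans → C(4,4) = 1; no vegetarians → C(6,4) = 15.
Both groups omitted at once is impossible, so 210 − 16 = 194.

194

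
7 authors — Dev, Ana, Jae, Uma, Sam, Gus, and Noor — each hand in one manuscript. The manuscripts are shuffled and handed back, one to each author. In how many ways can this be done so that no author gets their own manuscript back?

Count assignments avoiding every fixed point. For any j of the 7 authors fixed to their own manuscript, the other 7−j can be arranged in (7−j)! ways.
By inclusion–exclusion this is Σ_{j=0}^{7} (−1)^j C(7,j)·(7−j)!.
Computing: 5040 − 5040 + 2520 − 840 + 210 − 42 + 7 − 1 = 1854.

1854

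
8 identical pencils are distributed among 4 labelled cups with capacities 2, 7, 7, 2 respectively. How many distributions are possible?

61

By stars and bars, unrestricted non-negative solutions to x_1+…+x_4 = 8 number C(8+3,3) = 165.
Subtract solutions that violate a single cap (substitute x_i' = x_i − (cap_i+1)): x_1 ≥ 3 gives C(8,3) = 56; x_2 ≥ 8 gives C(3,3) = 1; x_3 ≥ 8 gives C(3,3) = 1; x_4 ≥ 3 gives C(8,3) = 56. Together 114.
Add back pairs where two caps are both exceeded: 0 + 0 + 10 + 0 + 0 + 0 = 10.
By inclusion–exclusion the count is 165 − 114 + 10 = 61.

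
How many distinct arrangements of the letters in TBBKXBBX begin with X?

Fix X in the first position and arrange the remaining 7 letters.
Those 7 letters have B appearing 4 times, giving (7)!/(4!) = 210.

210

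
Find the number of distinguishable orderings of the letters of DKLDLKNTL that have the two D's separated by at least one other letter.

11760

Total arrangements of DKLDLKNTL: 9!/(3!·2!·2!) = 15120.
Arrangements with the D's together: treat DD as one letter, giving (8)!/(3!·2!) = 3360.
Hence 15120 − 3360 = 11760.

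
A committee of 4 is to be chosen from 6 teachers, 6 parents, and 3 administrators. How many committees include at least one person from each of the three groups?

648

Total 4-person selections from all 15: C(15,4) = 1365.
Subtract selections that omit an entire group: no teachers → C(9,4) = 126; no parents → C(9,4) = 126; no administrators → C(12,4) = 495.
Add back selections omitting two groups (i.e. drawn from a single group): C(6,4) + C(6,4) + C(3,4) = 30.
By inclusion–exclusion: 1365 − 747 + 30 = 648.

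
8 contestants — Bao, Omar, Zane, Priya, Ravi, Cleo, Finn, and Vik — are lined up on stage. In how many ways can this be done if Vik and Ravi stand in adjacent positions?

10080

Treat {Vik, Ravi} as a single unit. There are 7 units to order, and the pair itself can be ordered 2 ways.
So the count is 2·(7)! = 10080.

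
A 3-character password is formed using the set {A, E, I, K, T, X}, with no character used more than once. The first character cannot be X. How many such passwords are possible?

100

The first character has 6−1 = 5 choices (anything except X).
The remaining 2 characters are filled from the other 5 symbols without repetition: 5 × 4 = 20.
Total: 5 × 20 = 100.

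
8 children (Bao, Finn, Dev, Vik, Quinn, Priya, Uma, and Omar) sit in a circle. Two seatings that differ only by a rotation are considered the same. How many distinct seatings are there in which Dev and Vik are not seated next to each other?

3600

All circular seatings of 8 people number (7)! = 5040.
Those with Dev next to Vik: fuse the pair into one unit and seat 7 units around a circle — 2·(6)! = 1440.
Subtracting, 5040 − 1440 = 3600.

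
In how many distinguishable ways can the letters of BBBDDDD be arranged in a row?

35

The 7 letters of BBBDDDD have repeats: B appearing 3 times and D appearing 4 times.
Dividing 7! = 5040 by 4!·3! = 144 for the repeated letters gives 35.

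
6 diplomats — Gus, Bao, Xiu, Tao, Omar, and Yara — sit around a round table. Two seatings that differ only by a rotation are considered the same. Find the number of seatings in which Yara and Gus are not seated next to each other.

72

All circular seatings of 6 people number (5)! = 120.
Those with Yara next to Gus: fuse the pair into one unit and seat 5 units around a circle — 2·(4)! = 48.
Subtracting, 120 − 48 = 72.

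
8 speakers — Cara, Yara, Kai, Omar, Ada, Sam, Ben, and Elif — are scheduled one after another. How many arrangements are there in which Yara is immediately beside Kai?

10080

Glue Yara and Kai into one block (2 internal orders), leaving 7 units to arrange in a row.
So the count is 2·(7)! = 10080.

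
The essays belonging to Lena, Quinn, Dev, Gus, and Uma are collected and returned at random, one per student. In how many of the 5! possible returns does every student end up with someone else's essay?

Let Aᵢ be the assignments in which student i gets their own essay. We want the size of the complement of A₁∪…∪A_5.
By inclusion–exclusion this is Σ_{j=0}^{5} (−1)^j C(5,j)·(5−j)!.
Computing: 120 − 120 + 60 − 20 + 5 − 1 = 44.

44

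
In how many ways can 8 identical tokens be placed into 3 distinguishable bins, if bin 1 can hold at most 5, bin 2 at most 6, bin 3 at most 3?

Ignoring the caps, the number of non-negative solutions to x_1+…+x_3 = 8 is C(10,2) = 45.
Subtract solutions that violate a single cap (substitute x_i' = x_i − (cap_i+1)): x_1 ≥ 6 gives C(4,2) = 6; x_2 ≥ 7 gives C(3,2) = 3; x_3 ≥ 4 gives C(6,2) = 15. Together 24.
No two caps can be exceeded simultaneously, so the pair terms are all 0.
By inclusion–exclusion the count is 45 − 24 + 0 = 21.

21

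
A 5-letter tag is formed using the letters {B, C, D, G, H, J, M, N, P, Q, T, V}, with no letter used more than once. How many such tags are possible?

95040

This is a permutation of 5 out of 12: P(12,5) = 12!/7!.
12 × 11 × 10 × 9 × 8 = 95040.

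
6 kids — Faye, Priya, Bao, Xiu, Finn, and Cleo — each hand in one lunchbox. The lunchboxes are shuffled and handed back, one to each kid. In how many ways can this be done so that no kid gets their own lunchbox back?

265

Let Aᵢ be the assignments in which kid i gets their own lunchbox. We want the size of the complement of A₁∪…∪A_6.
By inclusion–exclusion this is Σ_{j=0}^{6} (−1)^j C(6,j)·(6−j)!.
Computing: 720 − 720 + 360 − 120 + 30 − 6 + 1 = 265.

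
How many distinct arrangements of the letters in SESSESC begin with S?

60

Fix S in the first position and arrange the remaining 6 letters.
Those 6 letters have E appearing twice and S appearing 3 times, giving (6)!/(3!·2!) = 60.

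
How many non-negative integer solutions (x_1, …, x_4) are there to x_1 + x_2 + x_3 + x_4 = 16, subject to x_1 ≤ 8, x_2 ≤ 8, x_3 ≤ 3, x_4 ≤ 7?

Ignoring the caps, the number of non-negative solutions to x_1+…+x_4 = 16 is C(19,3) = 969.
Subtract solutions that violate a single cap (substitute x_i' = x_i − (cap_i+1)): x_1 ≥ 9 gives C(10,3) = 120; x_2 ≥ 9 gives C(10,3) = 120; x_3 ≥ 4 gives C(15,3) = 455; x_4 ≥ 8 gives C(11,3) = 165. Together 860.
Add back pairs where two caps are both exceeded: 0 + 20 + 0 + 20 + 0 + 35 = 75.
By inclusion–exclusion the count is 969 − 860 + 75 = 184.

184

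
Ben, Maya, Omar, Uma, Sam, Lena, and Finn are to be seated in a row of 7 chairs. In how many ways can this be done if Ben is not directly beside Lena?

There are 7! = 5040 arrangements in all. If Ben and Lena are adjacent, merging them into one block gives 2·(6)! = 1440 arrangements.
Complementary counting: 5040 − 1440 = 3600.

3600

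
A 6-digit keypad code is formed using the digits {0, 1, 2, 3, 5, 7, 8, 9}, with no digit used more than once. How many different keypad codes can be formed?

With no repetition, fill the 6 digits in order: 8 choices, then 7, down to 3.
8 × 7 × 6 × 5 × 4 × 3 = 20160.

20160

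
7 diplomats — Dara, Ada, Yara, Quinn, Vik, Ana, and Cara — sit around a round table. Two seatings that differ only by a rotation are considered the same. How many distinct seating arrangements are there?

720

Seat Dara anywhere (absorbing the rotational symmetry), then permute the other 6: (6)! = 720.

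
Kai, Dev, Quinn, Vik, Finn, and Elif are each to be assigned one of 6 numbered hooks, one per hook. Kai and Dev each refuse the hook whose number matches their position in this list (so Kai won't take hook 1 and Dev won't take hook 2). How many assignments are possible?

Let Aᵢ (for i ∈ {1, 2}) be the placements that put person i in their forbidden hook. Any j of these fix j positions, leaving (6−j)! ways to fill the rest, and there are C(2,j) ways to pick which j.
By inclusion–exclusion, the number of valid placements is Σ_{j=0}^{2} (−1)^j C(2,j)·(6−j)!.
Computing: 720 − 240 + 24 = 504.

504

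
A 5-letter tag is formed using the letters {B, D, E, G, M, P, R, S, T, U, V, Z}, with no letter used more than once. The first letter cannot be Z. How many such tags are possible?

87120

The first letter has 12−1 = 11 choices (anything except Z).
The remaining 4 letters are filled from the other 11 symbols without repetition: 11 × 10 × 9 × 8 = 7920.
Total: 11 × 7920 = 87120.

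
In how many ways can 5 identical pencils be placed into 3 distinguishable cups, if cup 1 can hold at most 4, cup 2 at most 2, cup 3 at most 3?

Without the upper bounds there are C(7,2) = 21 ways to split 5 among 3 cups.
Subtract solutions that violate a single cap (substitute x_i' = x_i − (cap_i+1)): x_1 ≥ 5 gives C(2,2) = 1; x_2 ≥ 3 gives C(4,2) = 6; x_3 ≥ 4 gives C(3,2) = 3. Together 10.
No two caps can be exceeded simultaneously, so the pair terms are all 0.
By inclusion–exclusion the count is 21 − 10 + 0 = 11.

11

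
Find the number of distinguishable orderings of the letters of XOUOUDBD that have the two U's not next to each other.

There are 8!/(2!·2!·2!) = 5040 arrangements of XOUOUDBD in total.
Arrangements with the U's together: treat UU as one letter, giving (7)!/(2!·2!) = 1260.
Hence 5040 − 1260 = 3780.

3780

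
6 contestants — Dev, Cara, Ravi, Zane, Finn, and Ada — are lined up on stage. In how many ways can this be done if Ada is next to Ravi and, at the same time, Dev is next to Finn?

96

Treat {Ada,Ravi} as one block (2 orders) and {Dev,Finn} as another (2 orders).
That leaves 4 units to arrange: 2 × 2 × 4! = 4 × 24 = 96.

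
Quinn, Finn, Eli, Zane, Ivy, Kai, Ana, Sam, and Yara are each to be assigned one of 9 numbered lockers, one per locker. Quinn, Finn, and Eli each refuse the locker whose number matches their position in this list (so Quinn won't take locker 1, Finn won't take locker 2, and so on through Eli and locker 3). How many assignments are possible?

256320

Let Aᵢ (for i ∈ {1, 2, 3}) be the placements that put person i in their forbidden locker. Any j of these fix j positions, leaving (9−j)! ways to fill the rest, and there are C(3,j) ways to pick which j.
By inclusion–exclusion, the number of valid placements is Σ_{j=0}^{3} (−1)^j C(3,j)·(9−j)!.
Computing: 362880 − 120960 + 15120 − 720 = 256320.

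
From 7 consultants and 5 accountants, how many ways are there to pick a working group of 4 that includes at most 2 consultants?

285

Split by how many consultants are chosen (0 through 2).
Sum: C(7,0)·C(5,4) + C(7,1)·C(5,3) + C(7,2)·C(5,2) = 5 + 70 + 210 = 285.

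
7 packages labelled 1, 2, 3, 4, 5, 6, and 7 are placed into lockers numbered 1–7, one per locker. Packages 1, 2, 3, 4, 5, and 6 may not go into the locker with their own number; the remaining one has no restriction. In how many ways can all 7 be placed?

2119

Let Aᵢ (for 1 ≤ i ≤ 6) be the placements that put package i in its forbidden locker. Any j of these fix j positions, leaving (7−j)! ways to fill the rest, and there are C(6,j) ways to pick which j.
By inclusion–exclusion, the number of valid placements is Σ_{j=0}^{6} (−1)^j C(6,j)·(7−j)!.
Computing: 5040 − 4320 + 1800 − 480 + 90 − 12 + 1 = 2119.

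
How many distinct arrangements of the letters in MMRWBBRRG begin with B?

With the first slot taken by B, it remains to arrange the other 8 letters (MMRWBRRG).
Those 8 letters have M appearing twice and R appearing 3 times, giving (8)!/(3!·2!) = 3360.

3360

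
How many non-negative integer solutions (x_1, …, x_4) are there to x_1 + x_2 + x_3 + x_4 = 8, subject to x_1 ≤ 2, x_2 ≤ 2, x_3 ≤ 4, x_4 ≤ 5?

Ignoring the caps, the number of non-negative solutions to x_1+…+x_4 = 8 is C(11,3) = 165.
Subtract solutions that violate a single cap (substitute x_i' = x_i − (cap_i+1)): x_1 ≥ 3 gives C(8,3) = 56; x_2 ≥ 3 gives C(8,3) = 56; x_3 ≥ 5 gives C(6,3) = 20; x_4 ≥ 6 gives C(5,3) = 10. Together 142.
Add back pairs where two caps are both exceeded: 10 + 1 + 0 + 1 + 0 + 0 = 12.
By inclusion–exclusion the count is 165 − 142 + 12 = 35.

35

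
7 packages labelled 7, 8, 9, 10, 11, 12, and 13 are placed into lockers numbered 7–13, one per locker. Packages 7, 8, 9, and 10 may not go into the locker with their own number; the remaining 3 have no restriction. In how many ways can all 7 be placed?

Let Aᵢ (for 7 ≤ i ≤ 10) be the placements that put package i in its forbidden locker. Any j of these fix j positions, leaving (7−j)! ways to fill the rest, and there are C(4,j) ways to pick which j.
By inclusion–exclusion, the number of valid placements is Σ_{j=0}^{4} (−1)^j C(4,j)·(7−j)!.
Computing: 5040 − 2880 + 720 − 96 + 6 = 2790.

2790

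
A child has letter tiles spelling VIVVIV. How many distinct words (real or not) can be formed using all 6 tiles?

15

VIVVIV has 6 letters with I appearing twice and V appearing 4 times.
Dividing 6! = 720 by 4!·2! = 48 for the repeated letters gives 15.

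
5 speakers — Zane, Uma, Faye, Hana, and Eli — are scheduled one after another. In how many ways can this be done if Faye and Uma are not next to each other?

72

There are 5! = 120 arrangements in all. If Faye and Uma are adjacent, merging them into one block gives 2·(4)! = 48 arrangements.
Complementary counting: 120 − 48 = 72.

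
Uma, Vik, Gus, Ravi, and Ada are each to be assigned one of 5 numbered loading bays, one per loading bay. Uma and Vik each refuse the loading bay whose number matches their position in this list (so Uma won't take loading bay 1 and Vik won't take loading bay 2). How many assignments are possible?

Let Aᵢ (for i ∈ {1, 2}) be the placements that put person i in their forbidden loading bay. Any j of these fix j positions, leaving (5−j)! ways to fill the rest, and there are C(2,j) ways to pick which j.
By inclusion–exclusion, the number of valid placements is Σ_{j=0}^{2} (−1)^j C(2,j)·(5−j)!.
Computing: 120 − 48 + 6 = 78.

78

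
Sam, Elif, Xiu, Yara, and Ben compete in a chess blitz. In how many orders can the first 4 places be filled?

This is an ordered selection of 4 from 5: P(5,4).
That gives 5 × 4 × 3 × 2 = 120.

120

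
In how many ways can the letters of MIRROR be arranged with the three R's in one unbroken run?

Treat the 3 copies of R as a single block. The multiset to arrange is then {RRR, I, M, O}, 4 items in all.
All 4 items are distinct, so there are (4)! = 24 arrangements.

24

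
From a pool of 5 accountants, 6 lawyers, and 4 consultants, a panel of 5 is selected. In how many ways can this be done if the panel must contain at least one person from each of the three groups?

2170

Total 5-person selections from all 15: C(15,5) = 3003.
Subtract selections that omit an entire group: no accountants → C(10,5) = 252; no lawyers → C(9,5) = 126; no consultants → C(11,5) = 462.
Add back selections omitting two groups (i.e. drawn from a single group): C(5,5) + C(6,5) + C(4,5) = 7.
By inclusion–exclusion: 3003 − 840 + 7 = 2170.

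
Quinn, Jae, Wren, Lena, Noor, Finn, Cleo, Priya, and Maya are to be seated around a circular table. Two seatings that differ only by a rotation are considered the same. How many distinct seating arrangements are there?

40320

Fix one person's seat to break rotational symmetry; the remaining 8 people can be arranged in (8)! = 40320 ways.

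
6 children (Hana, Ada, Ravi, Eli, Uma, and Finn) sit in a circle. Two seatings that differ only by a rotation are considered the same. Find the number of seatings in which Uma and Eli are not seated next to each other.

72

Without the restriction there are (5)! = 120 seatings.
Seatings with Uma beside Eli: treat them as a block with 2 internal orders, giving 2 × (4)! = 48.
Subtracting, 120 − 48 = 72.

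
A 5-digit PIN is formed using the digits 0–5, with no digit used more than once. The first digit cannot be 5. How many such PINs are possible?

600

The first digit has 6−1 = 5 choices (anything except 5).
The remaining 4 digits are filled from the other 5 symbols without repetition: 5 × 4 × 3 × 2 = 120.
Total: 5 × 120 = 600.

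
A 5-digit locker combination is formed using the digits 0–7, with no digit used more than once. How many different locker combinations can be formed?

This is a permutation of 5 out of 8: P(8,5) = 8!/3!.
8 × 7 × 6 × 5 × 4 = 6720.

6720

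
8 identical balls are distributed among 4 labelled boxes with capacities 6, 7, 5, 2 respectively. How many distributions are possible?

Without the upper bounds there are C(11,3) = 165 ways to split 8 among 4 boxes.
Subtract solutions that violate a single cap (substitute x_i' = x_i − (cap_i+1)): x_1 ≥ 7 gives C(4,3) = 4; x_2 ≥ 8 gives C(3,3) = 1; x_3 ≥ 6 gives C(5,3) = 10; x_4 ≥ 3 gives C(8,3) = 56. Together 71.
No two caps can be exceeded simultaneously, so the pair terms are all 0.
By inclusion–exclusion the count is 165 − 71 + 0 = 94.

94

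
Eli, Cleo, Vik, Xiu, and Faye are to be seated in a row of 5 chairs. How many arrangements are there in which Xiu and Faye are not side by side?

72

There are 5! = 120 arrangements in all. If Xiu and Faye are adjacent, merging them into one block gives 2·(4)! = 48 arrangements.
So 120 − 48 = 72 arrangements keep them apart.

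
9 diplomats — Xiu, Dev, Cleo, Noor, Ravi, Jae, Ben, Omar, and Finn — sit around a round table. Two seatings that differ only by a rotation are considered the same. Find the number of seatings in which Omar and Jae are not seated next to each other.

30240

Without the restriction there are (8)! = 40320 seatings.
Those with Omar next to Jae: fuse the pair into one unit and seat 8 units around a circle — 2·(7)! = 10080.
Subtracting, 40320 − 10080 = 30240.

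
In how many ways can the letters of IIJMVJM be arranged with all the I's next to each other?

180

Treat the 2 copies of I as a single block. The multiset to arrange is then {II, J, J, M, M, V}, 6 items in all.
That gives (6)!/(2!·2!) = 180 arrangements.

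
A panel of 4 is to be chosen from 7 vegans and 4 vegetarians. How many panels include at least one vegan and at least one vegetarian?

Total 4-person selections from all 11: C(11,4) = 330.
Subtract selections that omit an entire group: no vegans → C(4,4) = 1; no vegetarians → C(7,4) = 35.
Both groups omitted at once is impossible, so 330 − 36 = 294.

294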